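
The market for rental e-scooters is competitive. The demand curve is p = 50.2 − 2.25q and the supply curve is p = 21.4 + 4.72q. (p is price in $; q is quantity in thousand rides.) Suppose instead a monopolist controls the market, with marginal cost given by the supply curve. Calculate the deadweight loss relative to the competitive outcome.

Competitive equilibrium: 50.2 − 2.25q = 21.4 + 4.72q → q* = 4.132, p* = 40.903.
Marginal revenue: MR = 50.2 − 4.5q. Set MR = MC: 50.2 − 4.5q = 21.4 + 4.72q → q_m = 3.1236.
Price p_m = 50.2 − 2.25·3.1236 = 43.1719; MC(q_m) = 21.4 + 4.72·3.1236 = 36.1434.
Competitive q* = 4.132, so Δq = 1.0084; wedge = 43.1719 − 36.1434 = 7.0285.
The triangle = ½ × 1.0084 × 7.0285 = $3.54 thousand.

$3.54 thousand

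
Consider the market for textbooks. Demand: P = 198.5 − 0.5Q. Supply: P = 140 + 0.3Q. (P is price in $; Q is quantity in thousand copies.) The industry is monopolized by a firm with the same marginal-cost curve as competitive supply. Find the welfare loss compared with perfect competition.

$316.41 thousand

Competitive equilibrium: 198.5 − 0.5Q = 140 + 0.3Q → Q* = 73.125, P* = 161.9375.
Marginal revenue: MR = 198.5 − Q. Set MR = MC: 198.5 − Q = 140 + 0.3Q → Q_m = 45.
Price P_m = 198.5 − 0.5·45 = 176; MC(Q_m) = 140 + 0.3·45 = 153.5.
Competitive Q* = 73.125, so ΔQ = 28.125; wedge = 176 − 153.5 = 22.5.
Welfare loss = ½ × 28.125 × 22.5 = $316.41 thousand.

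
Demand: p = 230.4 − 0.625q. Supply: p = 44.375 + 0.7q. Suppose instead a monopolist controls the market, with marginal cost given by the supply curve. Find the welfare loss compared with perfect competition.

1341.49

Competitive equilibrium: 230.4 − 0.625q = 44.375 + 0.7q → q* = 140.3962, p* = 142.6524.
Marginal revenue: MR = 230.4 − 1.25q. Set MR = MC: 230.4 − 1.25q = 44.375 + 0.7q → q_m = 95.3974.
Price p_m = 230.4 − 0.625·95.3974 = 170.7766; MC(q_m) = 44.375 + 0.7·95.3974 = 111.1532.
Competitive q* = 140.3962, so Δq = 44.9988; wedge = 170.7766 − 111.1532 = 59.6234.
Welfare loss = ½ × 44.9988 × 59.6234 = 1341.49.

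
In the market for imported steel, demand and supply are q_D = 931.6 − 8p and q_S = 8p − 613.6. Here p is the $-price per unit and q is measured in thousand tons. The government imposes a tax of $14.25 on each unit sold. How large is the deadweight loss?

In inverse form: demand p = 116.45 − 0.125q, supply p = 76.7 + 0.125q.
Competitive equilibrium: 116.45 − 0.125q = 76.7 + 0.125q → q* = 159, p* = 96.575.
With the tax, the buyer price exceeds the seller price by 14.25: (116.45 − 0.125q) − (76.7 + 0.125q) = 14.25 → q' = 102.
Δq = 159 − 102 = 57; the wedge equals the tax, 14.25.
DWL = ½ × 57 × 14.25 = $406.125 thousand.

$406.125 thousand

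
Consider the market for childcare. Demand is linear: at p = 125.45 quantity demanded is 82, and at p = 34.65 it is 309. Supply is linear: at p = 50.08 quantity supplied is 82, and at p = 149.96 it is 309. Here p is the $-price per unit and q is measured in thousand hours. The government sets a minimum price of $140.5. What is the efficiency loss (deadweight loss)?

Demand slope = (34.65 − 125.45)/(309 − 82) = −0.4, so p = 158.25 − 0.4q.
Supply slope = (149.96 − 50.08)/(309 − 82) = 0.44, so p = 14 + 0.44q.
Competitive equilibrium: 158.25 − 0.4q = 14 + 0.44q → q* = 171.7262, p* = 89.5595.
At the floor p = 140.5, quantity demanded = (158.25 − 140.5)/0.4 = 44.375.
Sellers' marginal cost at q' = 44.375: 14 + 0.44·44.375 = 33.525.
Δq = 171.7262 − 44.375 = 127.3512; wedge = 140.5 − 33.525 = 106.975.
DWL = ½ × 127.3512 × 106.975 = $6811.70 thousand.

$6811.70 thousand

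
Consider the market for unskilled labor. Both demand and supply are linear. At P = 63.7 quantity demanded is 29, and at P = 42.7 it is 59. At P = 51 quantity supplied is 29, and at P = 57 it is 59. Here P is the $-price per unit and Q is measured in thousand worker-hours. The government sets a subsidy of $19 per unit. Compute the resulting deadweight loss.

$200.56 thousand

Demand slope = (42.7 − 63.7)/(59 − 29) = −0.7, so P = 84 − 0.7Q.
Supply slope = (57 − 51)/(59 − 29) = 0.2, so P = 45.2 + 0.2Q.
Competitive equilibrium: 84 − 0.7Q = 45.2 + 0.2Q → Q* = 43.1111, P* = 53.8222.
The subsidy lowers effective supply by 19: P = 26.2 + 0.2Q.
New quantity: 84 − 0.7Q = 26.2 + 0.2Q → Q' = 64.2222.
Overproduction ΔQ = 64.2222 − 43.1111 = 21.1111; wedge = subsidy = 19.
Deadweight loss = ½ × 21.1111 × 19 = $200.56 thousand.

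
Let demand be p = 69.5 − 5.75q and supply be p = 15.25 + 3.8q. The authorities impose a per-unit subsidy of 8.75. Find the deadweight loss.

4.01

Competitive equilibrium: 69.5 − 5.75q = 15.25 + 3.8q → q* = 5.6806, p* = 36.8364.
The subsidy lowers effective supply by 8.75: p = 6.5 + 3.8q.
New quantity: 69.5 − 5.75q = 6.5 + 3.8q → q' = 6.5969.
Overproduction Δq = 6.5969 − 5.6806 = 0.9163; wedge = subsidy = 8.75.
Deadweight loss = ½ × 0.9163 × 8.75 = 4.01.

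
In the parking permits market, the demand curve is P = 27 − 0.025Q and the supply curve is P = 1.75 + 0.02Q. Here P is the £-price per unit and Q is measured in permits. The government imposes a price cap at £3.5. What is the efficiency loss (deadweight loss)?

£5046.92

Competitive equilibrium: 27 − 0.025Q = 1.75 + 0.02Q → Q* = 561.1111, P* = 12.9722.
At the ceiling P = 3.5, quantity supplied = (3.5 − 1.75)/0.02 = 87.5.
Willingness to pay at Q' = 87.5: 27 − 0.025·87.5 = 24.8125.
ΔQ = 561.1111 − 87.5 = 473.6111; wedge = 24.8125 − 3.5 = 21.3125.
Welfare loss = ½ × 473.6111 × 21.3125 = £5046.92.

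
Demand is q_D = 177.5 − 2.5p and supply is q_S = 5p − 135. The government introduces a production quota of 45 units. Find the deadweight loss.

240.83

In inverse form: demand p = 71 − 0.4q, supply p = 27 + 0.2q.
Competitive equilibrium: 71 − 0.4q = 27 + 0.2q → q* = 73.3333, p* = 41.6667.
At q = 45: demand price = 71 − 0.4·45 = 53; supply price = 27 + 0.2·45 = 36.
Δq = 73.3333 − 45 = 28.3333; wedge = 53 − 36 = 17.
The triangle = ½ × 28.3333 × 17 = 240.83.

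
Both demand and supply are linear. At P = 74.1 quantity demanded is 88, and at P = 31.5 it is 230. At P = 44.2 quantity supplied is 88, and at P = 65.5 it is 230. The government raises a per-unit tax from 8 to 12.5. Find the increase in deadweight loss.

102.50

Demand slope = (31.5 − 74.1)/(230 − 88) = −0.3, so P = 100.5 − 0.3Q.
Supply slope = (65.5 − 44.2)/(230 − 88) = 0.15, so P = 31 + 0.15Q.
Competitive equilibrium: 100.5 − 0.3Q = 31 + 0.15Q → Q* = 154.4444, P* = 54.1667.
For a per-unit tax t: ΔQ = t/0.45, so DWL = ½·t·(t/0.45) = t²/0.9.
At t = 8: DWL = 71.111. At t = 12.5: DWL = 173.611.
Increase = 173.611 − 71.111 = 102.50.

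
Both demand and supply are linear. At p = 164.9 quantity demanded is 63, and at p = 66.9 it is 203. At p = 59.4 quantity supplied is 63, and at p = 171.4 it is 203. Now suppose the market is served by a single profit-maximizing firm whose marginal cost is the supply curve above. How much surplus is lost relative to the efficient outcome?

1349.86

Demand slope = (66.9 − 164.9)/(203 − 63) = −0.7, so p = 209 − 0.7q.
Supply slope = (171.4 − 59.4)/(203 − 63) = 0.8, so p = 9 + 0.8q.
Competitive equilibrium: 209 − 0.7q = 9 + 0.8q → q* = 133.3333, p* = 115.6667.
Marginal revenue: MR = 209 − 1.4q. Set MR = MC: 209 − 1.4q = 9 + 0.8q → q_m = 90.9091.
Price p_m = 209 − 0.7·90.9091 = 145.3636; MC(q_m) = 9 + 0.8·90.9091 = 81.7273.
Competitive q* = 133.3333, so Δq = 42.4242; wedge = 145.3636 − 81.7273 = 63.6363.
Welfare loss = ½ × 42.4242 × 63.6363 = 1349.86.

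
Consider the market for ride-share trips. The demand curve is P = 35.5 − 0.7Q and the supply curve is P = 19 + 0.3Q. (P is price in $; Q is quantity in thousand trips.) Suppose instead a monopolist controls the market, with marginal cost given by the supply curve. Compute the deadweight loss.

Competitive equilibrium: 35.5 − 0.7Q = 19 + 0.3Q → Q* = 16.5, P* = 23.95.
Marginal revenue: MR = 35.5 − 1.4Q. Set MR = MC: 35.5 − 1.4Q = 19 + 0.3Q → Q_m = 9.7059.
Price P_m = 35.5 − 0.7·9.7059 = 28.7059; MC(Q_m) = 19 + 0.3·9.7059 = 21.9118.
Competitive Q* = 16.5, so ΔQ = 6.7941; wedge = 28.7059 − 21.9118 = 6.7941.
DWL = ½ × 6.7941 × 6.7941 = $23.08 thousand.

$23.08 thousand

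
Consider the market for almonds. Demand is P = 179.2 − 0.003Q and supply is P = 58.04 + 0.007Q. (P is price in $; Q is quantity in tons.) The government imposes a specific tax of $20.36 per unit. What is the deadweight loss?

Competitive equilibrium: 179.2 − 0.003Q = 58.04 + 0.007Q → Q* = 12116, P* = 142.852.
With the tax, the buyer price exceeds the seller price by 20.36: (179.2 − 0.003Q) − (58.04 + 0.007Q) = 20.36 → Q' = 10080.
ΔQ = 12116 − 10080 = 2036; the wedge equals the tax, 20.36.
DWL = ½ × 2036 × 20.36 = $20726.48.

$20726.48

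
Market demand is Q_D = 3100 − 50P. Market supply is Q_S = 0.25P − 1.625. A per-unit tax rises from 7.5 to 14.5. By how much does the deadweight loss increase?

19.15

In inverse form: demand P = 62 − 0.02Q, supply P = 6.5 + 4Q.
Competitive equilibrium: 62 − 0.02Q = 6.5 + 4Q → Q* = 13.806, P* = 61.7239.
For a per-unit tax t: ΔQ = t/4.02, so DWL = ½·t·(t/4.02) = t²/8.04.
At t = 7.5: DWL = 6.996. At t = 14.5: DWL = 26.15.
Increase = 26.15 − 6.996 = 19.15.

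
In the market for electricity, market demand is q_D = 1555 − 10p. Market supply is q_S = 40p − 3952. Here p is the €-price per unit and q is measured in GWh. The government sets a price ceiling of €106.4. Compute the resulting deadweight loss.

€1398.76

In inverse form: demand p = 155.5 − 0.1q, supply p = 98.8 + 0.025q.
Competitive equilibrium: 155.5 − 0.1q = 98.8 + 0.025q → q* = 453.6, p* = 110.14.
At the ceiling p = 106.4, quantity supplied = (106.4 − 98.8)/0.025 = 304.
Willingness to pay at q' = 304: 155.5 − 0.1·304 = 125.1.
Δq = 453.6 − 304 = 149.6; wedge = 125.1 − 106.4 = 18.7.
DWL = ½ × 149.6 × 18.7 = €1398.76.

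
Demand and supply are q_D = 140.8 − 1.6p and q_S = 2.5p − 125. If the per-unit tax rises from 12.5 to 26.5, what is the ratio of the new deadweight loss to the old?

In inverse form: demand p = 88 − 0.625q, supply p = 50 + 0.4q.
Competitive equilibrium: 88 − 0.625q = 50 + 0.4q → q* = 37.0732, p* = 64.8293.
For a per-unit tax t: Δq = t/1.025, so DWL = ½·t·(t/1.025) = t²/2.05.
At t = 12.5: DWL = 76.220. At t = 26.5: DWL = 342.561.
Ratio = (26.5/12.5)² = 4.4944.

4.4944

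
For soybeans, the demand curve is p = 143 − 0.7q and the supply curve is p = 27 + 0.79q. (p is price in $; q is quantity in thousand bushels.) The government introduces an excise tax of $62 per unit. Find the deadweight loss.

Competitive equilibrium: 143 − 0.7q = 27 + 0.79q → q* = 77.8523, p* = 88.5034.
With the tax, the buyer price exceeds the seller price by 62: (143 − 0.7q) − (27 + 0.79q) = 62 → q' = 36.2416.
Δq = 77.8523 − 36.2416 = 41.6107; the wedge equals the tax, 62.
Welfare loss = ½ × 41.6107 × 62 = $1289.93 thousand.

$1289.93 thousand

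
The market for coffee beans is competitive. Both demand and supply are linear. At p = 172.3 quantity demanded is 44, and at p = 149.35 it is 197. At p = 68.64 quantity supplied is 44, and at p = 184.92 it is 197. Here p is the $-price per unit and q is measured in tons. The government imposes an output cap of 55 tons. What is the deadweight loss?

Demand slope = (149.35 − 172.3)/(197 − 44) = −0.15, so p = 178.9 − 0.15q.
Supply slope = (184.92 − 68.64)/(197 − 44) = 0.76, so p = 35.2 + 0.76q.
Competitive equilibrium: 178.9 − 0.15q = 35.2 + 0.76q → q* = 157.9121, p* = 155.2132.
At q = 55: demand price = 178.9 − 0.15·55 = 170.65; supply price = 35.2 + 0.76·55 = 77.
Δq = 157.9121 − 55 = 102.9121; wedge = 170.65 − 77 = 93.65.
Deadweight loss = ½ × 102.9121 × 93.65 = $4818.86.

$4818.86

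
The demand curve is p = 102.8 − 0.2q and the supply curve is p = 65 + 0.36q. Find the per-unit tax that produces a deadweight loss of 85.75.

Competitive equilibrium: 102.8 − 0.2q = 65 + 0.36q → q* = 67.5, p* = 89.3.
A tax t gives Δq = t/0.56 and wedge t, so DWL = t²/1.12.
t²/1.12 = 85.75 → t² = 96.04 → t = 9.8.

9.8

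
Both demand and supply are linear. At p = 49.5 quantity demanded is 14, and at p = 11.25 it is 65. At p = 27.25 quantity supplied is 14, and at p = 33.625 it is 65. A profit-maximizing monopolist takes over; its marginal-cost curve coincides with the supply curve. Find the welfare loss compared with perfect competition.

Demand slope = (11.25 − 49.5)/(65 − 14) = −0.75, so p = 60 − 0.75q.
Supply slope = (33.625 − 27.25)/(65 − 14) = 0.125, so p = 25.5 + 0.125q.
Competitive equilibrium: 60 − 0.75q = 25.5 + 0.125q → q* = 39.4286, p* = 30.4286.
Marginal revenue: MR = 60 − 1.5q. Set MR = MC: 60 − 1.5q = 25.5 + 0.125q → q_m = 21.2308.
Price p_m = 60 − 0.75·21.2308 = 44.0769; MC(q_m) = 25.5 + 0.125·21.2308 = 28.1539.
Competitive q* = 39.4286, so Δq = 18.1978; wedge = 44.0769 − 28.1539 = 15.923.
DWL = ½ × 18.1978 × 15.923 = 144.88.

144.88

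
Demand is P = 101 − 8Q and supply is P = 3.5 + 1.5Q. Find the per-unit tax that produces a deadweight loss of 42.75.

28.5

Competitive equilibrium: 101 − 8Q = 3.5 + 1.5Q → Q* = 10.2632, P* = 18.8947.
A tax t gives ΔQ = t/9.5 and wedge t, so DWL = t²/19.
t²/19 = 42.75 → t² = 812.25 → t = 28.5.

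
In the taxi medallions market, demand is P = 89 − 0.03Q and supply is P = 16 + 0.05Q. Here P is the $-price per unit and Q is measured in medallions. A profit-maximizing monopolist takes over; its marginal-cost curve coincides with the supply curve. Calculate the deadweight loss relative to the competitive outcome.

$2477.32

Competitive equilibrium: 89 − 0.03Q = 16 + 0.05Q → Q* = 912.5, P* = 61.625.
Marginal revenue: MR = 89 − 0.06Q. Set MR = MC: 89 − 0.06Q = 16 + 0.05Q → Q_m = 663.63636.
Price P_m = 89 − 0.03·663.63636 = 69.09091; MC(Q_m) = 16 + 0.05·663.63636 = 49.18182.
Competitive Q* = 912.5, so ΔQ = 248.86364; wedge = 69.09091 − 49.18182 = 19.90909.
The triangle = ½ × 248.86364 × 19.90909 = $2477.32.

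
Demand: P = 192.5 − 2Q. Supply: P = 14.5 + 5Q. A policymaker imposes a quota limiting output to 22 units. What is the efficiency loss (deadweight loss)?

41.14

Competitive equilibrium: 192.5 − 2Q = 14.5 + 5Q → Q* = 25.4286, P* = 141.6429.
At Q = 22: demand price = 192.5 − 2·22 = 148.5; supply price = 14.5 + 5·22 = 124.5.
ΔQ = 25.4286 − 22 = 3.4286; wedge = 148.5 − 124.5 = 24.
Deadweight loss = ½ × 3.4286 × 24 = 41.14.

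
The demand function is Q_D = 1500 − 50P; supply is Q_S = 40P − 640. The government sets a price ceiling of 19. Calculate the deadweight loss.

821.78

In inverse form: demand P = 30 − 0.02Q, supply P = 16 + 0.025Q.
Competitive equilibrium: 30 − 0.02Q = 16 + 0.025Q → Q* = 311.1111, P* = 23.7778.
At the ceiling P = 19, quantity supplied = (19 − 16)/0.025 = 120.
Willingness to pay at Q' = 120: 30 − 0.02·120 = 27.6.
ΔQ = 311.1111 − 120 = 191.1111; wedge = 27.6 − 19 = 8.6.
Welfare loss = ½ × 191.1111 × 8.6 = 821.78.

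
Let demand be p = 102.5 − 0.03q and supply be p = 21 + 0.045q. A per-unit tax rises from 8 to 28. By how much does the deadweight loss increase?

Competitive equilibrium: 102.5 − 0.03q = 21 + 0.045q → q* = 1086.6667, p* = 69.9.
For a per-unit tax t: Δq = t/0.075, so DWL = ½·t·(t/0.075) = t²/0.15.
At t = 8: DWL = 426.667. At t = 28: DWL = 5226.667.
Increase = 5226.667 − 426.667 = 4800.

4800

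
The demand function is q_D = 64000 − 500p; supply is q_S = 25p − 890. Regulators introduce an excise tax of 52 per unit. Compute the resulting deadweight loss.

In inverse form: demand p = 128 − 0.002q, supply p = 35.6 + 0.04q.
Competitive equilibrium: 128 − 0.002q = 35.6 + 0.04q → q* = 2200, p* = 123.6.
With the tax, the buyer price exceeds the seller price by 52: (128 − 0.002q) − (35.6 + 0.04q) = 52 → q' = 961.9048.
Δq = 2200 − 961.9048 = 1238.0952; the wedge equals the tax, 52.
Welfare loss = ½ × 1238.0952 × 52 = 32190.48.

32190.48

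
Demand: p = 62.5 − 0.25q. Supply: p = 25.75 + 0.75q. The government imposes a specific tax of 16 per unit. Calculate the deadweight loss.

128

Competitive equilibrium: 62.5 − 0.25q = 25.75 + 0.75q → q* = 36.75, p* = 53.3125.
With the tax, the buyer price exceeds the seller price by 16: (62.5 − 0.25q) − (25.75 + 0.75q) = 16 → q' = 20.75.
Δq = 36.75 − 20.75 = 16; the wedge equals the tax, 16.
The triangle = ½ × 16 × 16 = 128.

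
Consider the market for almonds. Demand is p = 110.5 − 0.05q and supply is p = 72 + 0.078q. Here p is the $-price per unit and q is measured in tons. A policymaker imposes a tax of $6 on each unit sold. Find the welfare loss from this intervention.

Competitive equilibrium: 110.5 − 0.05q = 72 + 0.078q → q* = 300.7813, p* = 95.4609.
With the tax, the buyer price exceeds the seller price by 6: (110.5 − 0.05q) − (72 + 0.078q) = 6 → q' = 253.9063.
Δq = 300.7813 − 253.9063 = 46.875; the wedge equals the tax, 6.
Welfare loss = ½ × 46.875 × 6 = $140.625.

$140.625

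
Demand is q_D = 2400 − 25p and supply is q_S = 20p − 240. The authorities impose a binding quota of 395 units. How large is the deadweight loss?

In inverse form: demand p = 96 − 0.04q, supply p = 12 + 0.05q.
Competitive equilibrium: 96 − 0.04q = 12 + 0.05q → q* = 933.33333, p* = 58.66667.
At q = 395: demand price = 96 − 0.04·395 = 80.2; supply price = 12 + 0.05·395 = 31.75.
Δq = 933.33333 − 395 = 538.33333; wedge = 80.2 − 31.75 = 48.45.
DWL = ½ × 538.33333 × 48.45 = 13041.125.

13041.125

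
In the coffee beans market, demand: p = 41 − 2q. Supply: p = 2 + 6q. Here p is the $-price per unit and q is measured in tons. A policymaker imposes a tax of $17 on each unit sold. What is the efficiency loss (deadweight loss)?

Competitive equilibrium: 41 − 2q = 2 + 6q → q* = 4.875, p* = 31.25.
With the tax, the buyer price exceeds the seller price by 17: (41 − 2q) − (2 + 6q) = 17 → q' = 2.75.
Δq = 4.875 − 2.75 = 2.125; the wedge equals the tax, 17.
Welfare loss = ½ × 2.125 × 17 = $18.06.

$18.06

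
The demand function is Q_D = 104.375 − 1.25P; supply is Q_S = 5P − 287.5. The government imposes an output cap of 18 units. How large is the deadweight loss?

32

In inverse form: demand P = 83.5 − 0.8Q, supply P = 57.5 + 0.2Q.
Competitive equilibrium: 83.5 − 0.8Q = 57.5 + 0.2Q → Q* = 26, P* = 62.7.
At Q = 18: demand price = 83.5 − 0.8·18 = 69.1; supply price = 57.5 + 0.2·18 = 61.1.
ΔQ = 26 − 18 = 8; wedge = 69.1 − 61.1 = 8.
The triangle = ½ × 8 × 8 = 32.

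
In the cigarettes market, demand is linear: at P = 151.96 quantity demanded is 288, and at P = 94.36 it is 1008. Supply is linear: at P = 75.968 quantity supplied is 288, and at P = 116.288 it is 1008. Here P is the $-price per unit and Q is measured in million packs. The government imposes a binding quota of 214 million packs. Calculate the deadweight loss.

Demand slope = (94.36 − 151.96)/(1008 − 288) = −0.08, so P = 175 − 0.08Q.
Supply slope = (116.288 − 75.968)/(1008 − 288) = 0.056, so P = 59.84 + 0.056Q.
Competitive equilibrium: 175 − 0.08Q = 59.84 + 0.056Q → Q* = 846.7647, P* = 107.2588.
At Q = 214: demand price = 175 − 0.08·214 = 157.88; supply price = 59.84 + 0.056·214 = 71.824.
ΔQ = 846.7647 − 214 = 632.7647; wedge = 157.88 − 71.824 = 86.056.
Deadweight loss = ½ × 632.7647 × 86.056 = $27226.60 million.

$27226.60 million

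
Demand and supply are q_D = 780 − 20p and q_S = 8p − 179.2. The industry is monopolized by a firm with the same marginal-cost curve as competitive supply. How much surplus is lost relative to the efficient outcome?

38.88

In inverse form: demand p = 39 − 0.05q, supply p = 22.4 + 0.125q.
Competitive equilibrium: 39 − 0.05q = 22.4 + 0.125q → q* = 94.8571, p* = 34.2571.
Marginal revenue: MR = 39 − 0.1q. Set MR = MC: 39 − 0.1q = 22.4 + 0.125q → q_m = 73.7778.
Price p_m = 39 − 0.05·73.7778 = 35.3111; MC(q_m) = 22.4 + 0.125·73.7778 = 31.6222.
Competitive q* = 94.8571, so Δq = 21.0793; wedge = 35.3111 − 31.6222 = 3.6889.
DWL = ½ × 21.0793 × 3.6889 = 38.88.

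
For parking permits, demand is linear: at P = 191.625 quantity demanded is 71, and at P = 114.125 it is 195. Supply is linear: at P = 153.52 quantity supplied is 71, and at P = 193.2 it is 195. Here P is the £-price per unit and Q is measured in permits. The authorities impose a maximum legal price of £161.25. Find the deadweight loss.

£123.49

Demand slope = (114.125 − 191.625)/(195 − 71) = −0.625, so P = 236 − 0.625Q.
Supply slope = (193.2 − 153.52)/(195 − 71) = 0.32, so P = 130.8 + 0.32Q.
Competitive equilibrium: 236 − 0.625Q = 130.8 + 0.32Q → Q* = 111.3228, P* = 166.4233.
At the ceiling P = 161.25, quantity supplied = (161.25 − 130.8)/0.32 = 95.1563.
Willingness to pay at Q' = 95.1563: 236 − 0.625·95.1563 = 176.5273.
ΔQ = 111.3228 − 95.1563 = 16.1665; wedge = 176.5273 − 161.25 = 15.2773.
Welfare loss = ½ × 16.1665 × 15.2773 = £123.49.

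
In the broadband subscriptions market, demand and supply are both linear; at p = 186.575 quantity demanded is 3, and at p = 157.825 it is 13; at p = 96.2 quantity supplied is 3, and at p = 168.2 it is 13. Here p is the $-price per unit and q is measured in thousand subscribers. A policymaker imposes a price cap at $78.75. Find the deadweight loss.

$653.97 thousand

Demand slope = (157.825 − 186.575)/(13 − 3) = −2.875, so p = 195.2 − 2.875q.
Supply slope = (168.2 − 96.2)/(13 − 3) = 7.2, so p = 74.6 + 7.2q.
Competitive equilibrium: 195.2 − 2.875q = 74.6 + 7.2q → q* = 11.97022, p* = 160.78561.
At the ceiling p = 78.75, quantity supplied = (78.75 − 74.6)/7.2 = 0.57639.
Willingness to pay at q' = 0.57639: 195.2 − 2.875·0.57639 = 193.54288.
Δq = 11.97022 − 0.57639 = 11.39383; wedge = 193.54288 − 78.75 = 114.79288.
The triangle = ½ × 11.39383 × 114.79288 = $653.97 thousand.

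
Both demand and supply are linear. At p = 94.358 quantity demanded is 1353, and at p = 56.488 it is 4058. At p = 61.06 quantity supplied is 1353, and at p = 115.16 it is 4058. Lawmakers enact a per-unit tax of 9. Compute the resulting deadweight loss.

1191.18

Demand slope = (56.488 − 94.358)/(4058 − 1353) = −0.014, so p = 113.3 − 0.014q.
Supply slope = (115.16 − 61.06)/(4058 − 1353) = 0.02, so p = 34 + 0.02q.
Competitive equilibrium: 113.3 − 0.014q = 34 + 0.02q → q* = 2332.3529, p* = 80.6471.
With the tax, the buyer price exceeds the seller price by 9: (113.3 − 0.014q) − (34 + 0.02q) = 9 → q' = 2067.6471.
Δq = 2332.3529 − 2067.6471 = 264.7058; the wedge equals the tax, 9.
The triangle = ½ × 264.7058 × 9 = 1191.18.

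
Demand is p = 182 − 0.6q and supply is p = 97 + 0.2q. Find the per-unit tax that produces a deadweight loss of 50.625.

Competitive equilibrium: 182 − 0.6q = 97 + 0.2q → q* = 106.25, p* = 118.25.
A tax t gives Δq = t/0.8 and wedge t, so DWL = t²/1.6.
t²/1.6 = 50.625 → t² = 81 → t = 9.

9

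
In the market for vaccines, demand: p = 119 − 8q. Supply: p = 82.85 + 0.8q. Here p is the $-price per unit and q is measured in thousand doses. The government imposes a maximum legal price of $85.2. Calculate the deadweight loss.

Competitive equilibrium: 119 − 8q = 82.85 + 0.8q → q* = 4.108, p* = 86.1364.
At the ceiling p = 85.2, quantity supplied = (85.2 − 82.85)/0.8 = 2.9375.
Willingness to pay at q' = 2.9375: 119 − 8·2.9375 = 95.5.
Δq = 4.108 − 2.9375 = 1.1705; wedge = 95.5 − 85.2 = 10.3.
Welfare loss = ½ × 1.1705 × 10.3 = $6.03 thousand.

$6.03 thousand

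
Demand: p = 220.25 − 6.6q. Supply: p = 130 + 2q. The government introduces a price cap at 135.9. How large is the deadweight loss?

244.73

Competitive equilibrium: 220.25 − 6.6q = 130 + 2q → q* = 10.4942, p* = 150.9884.
At the ceiling p = 135.9, quantity supplied = (135.9 − 130)/2 = 2.95.
Willingness to pay at q' = 2.95: 220.25 − 6.6·2.95 = 200.78.
Δq = 10.4942 − 2.95 = 7.5442; wedge = 200.78 − 135.9 = 64.88.
DWL = ½ × 7.5442 × 64.88 = 244.73.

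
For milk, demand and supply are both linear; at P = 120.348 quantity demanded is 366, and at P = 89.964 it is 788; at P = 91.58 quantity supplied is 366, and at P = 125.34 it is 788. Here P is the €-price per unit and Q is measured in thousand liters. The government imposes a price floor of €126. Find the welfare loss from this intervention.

€5448.98 thousand

Demand slope = (89.964 − 120.348)/(788 − 366) = −0.072, so P = 146.7 − 0.072Q.
Supply slope = (125.34 − 91.58)/(788 − 366) = 0.08, so P = 62.3 + 0.08Q.
Competitive equilibrium: 146.7 − 0.072Q = 62.3 + 0.08Q → Q* = 555.2632, P* = 106.7211.
At the floor P = 126, quantity demanded = (146.7 − 126)/0.072 = 287.5.
Sellers' marginal cost at Q' = 287.5: 62.3 + 0.08·287.5 = 85.3.
ΔQ = 555.2632 − 287.5 = 267.7632; wedge = 126 − 85.3 = 40.7.
DWL = ½ × 267.7632 × 40.7 = €5448.98 thousand.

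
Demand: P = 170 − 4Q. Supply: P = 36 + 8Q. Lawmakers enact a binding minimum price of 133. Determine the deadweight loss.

Competitive equilibrium: 170 − 4Q = 36 + 8Q → Q* = 11.1667, P* = 125.3333.
At the floor P = 133, quantity demanded = (170 − 133)/4 = 9.25.
Sellers' marginal cost at Q' = 9.25: 36 + 8·9.25 = 110.
ΔQ = 11.1667 − 9.25 = 1.9167; wedge = 133 − 110 = 23.
Welfare loss = ½ × 1.9167 × 23 = 22.04.

22.04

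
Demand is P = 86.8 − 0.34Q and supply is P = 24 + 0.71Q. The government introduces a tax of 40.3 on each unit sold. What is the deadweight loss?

773.38

Competitive equilibrium: 86.8 − 0.34Q = 24 + 0.71Q → Q* = 59.8095, P* = 66.4648.
With the tax, the buyer price exceeds the seller price by 40.3: (86.8 − 0.34Q) − (24 + 0.71Q) = 40.3 → Q' = 21.4286.
ΔQ = 59.8095 − 21.4286 = 38.3809; the wedge equals the tax, 40.3.
DWL = ½ × 38.3809 × 40.3 = 773.38.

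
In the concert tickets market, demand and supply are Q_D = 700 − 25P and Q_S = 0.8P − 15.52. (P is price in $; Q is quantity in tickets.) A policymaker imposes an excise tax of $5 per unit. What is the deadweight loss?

$9.69

In inverse form: demand P = 28 − 0.04Q, supply P = 19.4 + 1.25Q.
Competitive equilibrium: 28 − 0.04Q = 19.4 + 1.25Q → Q* = 6.6667, P* = 27.7333.
With the tax, the buyer price exceeds the seller price by 5: (28 − 0.04Q) − (19.4 + 1.25Q) = 5 → Q' = 2.7907.
ΔQ = 6.6667 − 2.7907 = 3.876; the wedge equals the tax, 5.
DWL = ½ × 3.876 × 5 = $9.69.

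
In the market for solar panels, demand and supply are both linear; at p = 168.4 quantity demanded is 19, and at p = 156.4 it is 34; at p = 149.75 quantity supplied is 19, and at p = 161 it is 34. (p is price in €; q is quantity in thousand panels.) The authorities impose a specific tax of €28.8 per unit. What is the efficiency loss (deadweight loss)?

Demand slope = (156.4 − 168.4)/(34 − 19) = −0.8, so p = 183.6 − 0.8q.
Supply slope = (161 − 149.75)/(34 − 19) = 0.75, so p = 135.5 + 0.75q.
Competitive equilibrium: 183.6 − 0.8q = 135.5 + 0.75q → q* = 31.0323, p* = 158.7742.
With the tax, the buyer price exceeds the seller price by 28.8: (183.6 − 0.8q) − (135.5 + 0.75q) = 28.8 → q' = 12.4516.
Δq = 31.0323 − 12.4516 = 18.5807; the wedge equals the tax, 28.8.
The triangle = ½ × 18.5807 × 28.8 = €267.56 thousand.

€267.56 thousand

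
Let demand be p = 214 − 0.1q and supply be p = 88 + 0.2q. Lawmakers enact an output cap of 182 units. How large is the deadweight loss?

8496.60

Competitive equilibrium: 214 − 0.1q = 88 + 0.2q → q* = 420, p* = 172.
At q = 182: demand price = 214 − 0.1·182 = 195.8; supply price = 88 + 0.2·182 = 124.4.
Δq = 420 − 182 = 238; wedge = 195.8 − 124.4 = 71.4.
Welfare loss = ½ × 238 × 71.4 = 8496.60.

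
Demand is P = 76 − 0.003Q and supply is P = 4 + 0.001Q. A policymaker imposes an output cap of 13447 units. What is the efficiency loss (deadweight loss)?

Competitive equilibrium: 76 − 0.003Q = 4 + 0.001Q → Q* = 18000, P* = 22.
At Q = 13447: demand price = 76 − 0.003·13447 = 35.659; supply price = 4 + 0.001·13447 = 17.447.
ΔQ = 18000 − 13447 = 4553; wedge = 35.659 − 17.447 = 18.212.
DWL = ½ × 4553 × 18.212 = 41459.618.

41459.618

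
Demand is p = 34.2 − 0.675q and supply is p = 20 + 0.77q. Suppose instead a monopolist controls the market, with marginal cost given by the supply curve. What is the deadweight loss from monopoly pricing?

7.07

Competitive equilibrium: 34.2 − 0.675q = 20 + 0.77q → q* = 9.827, p* = 27.5668.
Marginal revenue: MR = 34.2 − 1.35q. Set MR = MC: 34.2 − 1.35q = 20 + 0.77q → q_m = 6.6981.
Price p_m = 34.2 − 0.675·6.6981 = 29.6788; MC(q_m) = 20 + 0.77·6.6981 = 25.1575.
Competitive q* = 9.827, so Δq = 3.1289; wedge = 29.6788 − 25.1575 = 4.5213.
DWL = ½ × 3.1289 × 4.5213 = 7.07.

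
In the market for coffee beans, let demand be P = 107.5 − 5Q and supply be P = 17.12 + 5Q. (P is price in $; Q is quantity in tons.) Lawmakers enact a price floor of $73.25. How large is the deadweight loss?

Competitive equilibrium: 107.5 − 5Q = 17.12 + 5Q → Q* = 9.038, P* = 62.31.
At the floor P = 73.25, quantity demanded = (107.5 − 73.25)/5 = 6.85.
Sellers' marginal cost at Q' = 6.85: 17.12 + 5·6.85 = 51.37.
ΔQ = 9.038 − 6.85 = 2.188; wedge = 73.25 − 51.37 = 21.88.
DWL = ½ × 2.188 × 21.88 = $23.94.

$23.94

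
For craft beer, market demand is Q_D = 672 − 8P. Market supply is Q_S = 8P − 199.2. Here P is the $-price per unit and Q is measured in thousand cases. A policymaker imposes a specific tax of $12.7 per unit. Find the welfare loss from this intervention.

$322.58 thousand

In inverse form: demand P = 84 − 0.125Q, supply P = 24.9 + 0.125Q.
Competitive equilibrium: 84 − 0.125Q = 24.9 + 0.125Q → Q* = 236.4, P* = 54.45.
With the tax, the buyer price exceeds the seller price by 12.7: (84 − 0.125Q) − (24.9 + 0.125Q) = 12.7 → Q' = 185.6.
ΔQ = 236.4 − 185.6 = 50.8; the wedge equals the tax, 12.7.
Deadweight loss = ½ × 50.8 × 12.7 = $322.58 thousand.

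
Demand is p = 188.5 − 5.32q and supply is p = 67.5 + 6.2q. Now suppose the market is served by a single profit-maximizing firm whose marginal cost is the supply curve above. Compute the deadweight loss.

Competitive equilibrium: 188.5 − 5.32q = 67.5 + 6.2q → q* = 10.5035, p* = 132.6215.
Marginal revenue: MR = 188.5 − 10.64q. Set MR = MC: 188.5 − 10.64q = 67.5 + 6.2q → q_m = 7.1853.
Price p_m = 188.5 − 5.32·7.1853 = 150.2742; MC(q_m) = 67.5 + 6.2·7.1853 = 112.0489.
Competitive q* = 10.5035, so Δq = 3.3182; wedge = 150.2742 − 112.0489 = 38.2253.
Welfare loss = ½ × 3.3182 × 38.2253 = 63.42.

63.42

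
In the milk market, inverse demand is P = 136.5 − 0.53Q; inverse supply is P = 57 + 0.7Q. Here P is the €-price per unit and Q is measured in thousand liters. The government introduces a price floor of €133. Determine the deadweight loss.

€2071.03 thousand

Competitive equilibrium: 136.5 − 0.53Q = 57 + 0.7Q → Q* = 64.63415, P* = 102.2439.
At the floor P = 133, quantity demanded = (136.5 − 133)/0.53 = 6.60377.
Sellers' marginal cost at Q' = 6.60377: 57 + 0.7·6.60377 = 61.62264.
ΔQ = 64.63415 − 6.60377 = 58.03038; wedge = 133 − 61.62264 = 71.37736.
Welfare loss = ½ × 58.03038 × 71.37736 = €2071.03 thousand.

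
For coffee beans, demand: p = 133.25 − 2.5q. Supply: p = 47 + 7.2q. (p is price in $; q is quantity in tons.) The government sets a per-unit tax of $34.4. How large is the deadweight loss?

$61

Competitive equilibrium: 133.25 − 2.5q = 47 + 7.2q → q* = 8.8918, p* = 111.0206.
With the tax, the buyer price exceeds the seller price by 34.4: (133.25 − 2.5q) − (47 + 7.2q) = 34.4 → q' = 5.3454.
Δq = 8.8918 − 5.3454 = 3.5464; the wedge equals the tax, 34.4.
Welfare loss = ½ × 3.5464 × 34.4 = $61.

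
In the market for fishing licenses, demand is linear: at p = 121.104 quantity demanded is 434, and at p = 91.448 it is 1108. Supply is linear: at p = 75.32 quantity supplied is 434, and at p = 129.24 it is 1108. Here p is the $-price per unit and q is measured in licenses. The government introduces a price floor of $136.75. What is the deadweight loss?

Demand slope = (91.448 − 121.104)/(1108 − 434) = −0.044, so p = 140.2 − 0.044q.
Supply slope = (129.24 − 75.32)/(1108 − 434) = 0.08, so p = 40.6 + 0.08q.
Competitive equilibrium: 140.2 − 0.044q = 40.6 + 0.08q → q* = 803.22581, p* = 104.85806.
At the floor p = 136.75, quantity demanded = (140.2 − 136.75)/0.044 = 78.40909.
Sellers' marginal cost at q' = 78.40909: 40.6 + 0.08·78.40909 = 46.87273.
Δq = 803.22581 − 78.40909 = 724.81672; wedge = 136.75 − 46.87273 = 89.87727.
DWL = ½ × 724.81672 × 89.87727 = $32572.27.

$32572.27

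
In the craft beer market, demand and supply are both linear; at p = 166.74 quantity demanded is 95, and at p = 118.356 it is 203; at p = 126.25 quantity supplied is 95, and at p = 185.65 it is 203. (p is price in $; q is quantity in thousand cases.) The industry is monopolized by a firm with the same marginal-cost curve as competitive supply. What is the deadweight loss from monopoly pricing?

Demand slope = (118.356 − 166.74)/(203 − 95) = −0.448, so p = 209.3 − 0.448q.
Supply slope = (185.65 − 126.25)/(203 − 95) = 0.55, so p = 74 + 0.55q.
Competitive equilibrium: 209.3 − 0.448q = 74 + 0.55q → q* = 135.5711, p* = 148.5641.
Marginal revenue: MR = 209.3 − 0.896q. Set MR = MC: 209.3 − 0.896q = 74 + 0.55q → q_m = 93.5685.
Price p_m = 209.3 − 0.448·93.5685 = 167.3813; MC(q_m) = 74 + 0.55·93.5685 = 125.4627.
Competitive q* = 135.5711, so Δq = 42.0026; wedge = 167.3813 − 125.4627 = 41.9186.
Welfare loss = ½ × 42.0026 × 41.9186 = $880.35 thousand.

$880.35 thousand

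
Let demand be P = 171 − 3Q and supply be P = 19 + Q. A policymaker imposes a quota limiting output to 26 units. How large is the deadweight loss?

Competitive equilibrium: 171 − 3Q = 19 + Q → Q* = 38, P* = 57.
At Q = 26: demand price = 171 − 3·26 = 93; supply price = 19 + 1·26 = 45.
ΔQ = 38 − 26 = 12; wedge = 93 − 45 = 48.
Welfare loss = ½ × 12 × 48 = 288.

288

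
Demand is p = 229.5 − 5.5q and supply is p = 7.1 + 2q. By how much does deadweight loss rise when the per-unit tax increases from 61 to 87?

Competitive equilibrium: 229.5 − 5.5q = 7.1 + 2q → q* = 29.6533, p* = 66.4067.
For a per-unit tax t: Δq = t/7.5, so DWL = ½·t·(t/7.5) = t²/15.
At t = 61: DWL = 248.067. At t = 87: DWL = 504.6.
Increase = 504.6 − 248.067 = 256.53.

256.53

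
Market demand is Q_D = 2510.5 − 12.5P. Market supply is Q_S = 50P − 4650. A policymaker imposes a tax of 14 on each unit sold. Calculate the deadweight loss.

980

In inverse form: demand P = 200.84 − 0.08Q, supply P = 93 + 0.02Q.
Competitive equilibrium: 200.84 − 0.08Q = 93 + 0.02Q → Q* = 1078.4, P* = 114.568.
With the tax, the buyer price exceeds the seller price by 14: (200.84 − 0.08Q) − (93 + 0.02Q) = 14 → Q' = 938.4.
ΔQ = 1078.4 − 938.4 = 140; the wedge equals the tax, 14.
DWL = ½ × 140 × 14 = 980.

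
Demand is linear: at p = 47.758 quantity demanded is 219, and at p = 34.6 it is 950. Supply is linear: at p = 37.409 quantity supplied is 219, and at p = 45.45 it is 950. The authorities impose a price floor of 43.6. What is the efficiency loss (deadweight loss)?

Demand slope = (34.6 − 47.758)/(950 − 219) = −0.018, so p = 51.7 − 0.018q.
Supply slope = (45.45 − 37.409)/(950 − 219) = 0.011, so p = 35 + 0.011q.
Competitive equilibrium: 51.7 − 0.018q = 35 + 0.011q → q* = 575.8621, p* = 41.3345.
At the floor p = 43.6, quantity demanded = (51.7 − 43.6)/0.018 = 450.
Sellers' marginal cost at q' = 450: 35 + 0.011·450 = 39.95.
Δq = 575.8621 − 450 = 125.8621; wedge = 43.6 − 39.95 = 3.65.
DWL = ½ × 125.8621 × 3.65 = 229.70.

229.70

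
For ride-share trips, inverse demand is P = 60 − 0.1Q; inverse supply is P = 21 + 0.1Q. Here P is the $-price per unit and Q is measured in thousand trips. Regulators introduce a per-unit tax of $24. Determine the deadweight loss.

$1440 thousand

Competitive equilibrium: 60 − 0.1Q = 21 + 0.1Q → Q* = 195, P* = 40.5.
With the tax, the buyer price exceeds the seller price by 24: (60 − 0.1Q) − (21 + 0.1Q) = 24 → Q' = 75.
ΔQ = 195 − 75 = 120; the wedge equals the tax, 24.
Welfare loss = ½ × 120 × 24 = $1440 thousand.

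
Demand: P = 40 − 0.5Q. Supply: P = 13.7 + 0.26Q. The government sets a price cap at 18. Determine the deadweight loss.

Competitive equilibrium: 40 − 0.5Q = 13.7 + 0.26Q → Q* = 34.6053, P* = 22.6974.
At the ceiling P = 18, quantity supplied = (18 − 13.7)/0.26 = 16.5385.
Willingness to pay at Q' = 16.5385: 40 − 0.5·16.5385 = 31.7308.
ΔQ = 34.6053 − 16.5385 = 18.0668; wedge = 31.7308 − 18 = 13.7308.
DWL = ½ × 18.0668 × 13.7308 = 124.04.

124.04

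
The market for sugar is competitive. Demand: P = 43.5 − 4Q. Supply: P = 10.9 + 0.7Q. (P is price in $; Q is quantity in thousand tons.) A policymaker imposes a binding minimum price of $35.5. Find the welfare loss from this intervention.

$57.26 thousand

Competitive equilibrium: 43.5 − 4Q = 10.9 + 0.7Q → Q* = 6.9362, P* = 15.7553.
At the floor P = 35.5, quantity demanded = (43.5 − 35.5)/4 = 2.
Sellers' marginal cost at Q' = 2: 10.9 + 0.7·2 = 12.3.
ΔQ = 6.9362 − 2 = 4.9362; wedge = 35.5 − 12.3 = 23.2.
DWL = ½ × 4.9362 × 23.2 = $57.26 thousand.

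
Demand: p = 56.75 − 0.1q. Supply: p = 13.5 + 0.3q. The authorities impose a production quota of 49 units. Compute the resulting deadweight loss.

699.15

Competitive equilibrium: 56.75 − 0.1q = 13.5 + 0.3q → q* = 108.125, p* = 45.9375.
At q = 49: demand price = 56.75 − 0.1·49 = 51.85; supply price = 13.5 + 0.3·49 = 28.2.
Δq = 108.125 − 49 = 59.125; wedge = 51.85 − 28.2 = 23.65.
DWL = ½ × 59.125 × 23.65 = 699.15.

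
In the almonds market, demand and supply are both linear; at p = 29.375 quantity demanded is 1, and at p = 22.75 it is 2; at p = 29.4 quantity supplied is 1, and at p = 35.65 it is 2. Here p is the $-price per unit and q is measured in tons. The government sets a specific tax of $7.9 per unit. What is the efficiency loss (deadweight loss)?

Demand slope = (22.75 − 29.375)/(2 − 1) = −6.625, so p = 36 − 6.625q.
Supply slope = (35.65 − 29.4)/(2 − 1) = 6.25, so p = 23.15 + 6.25q.
Competitive equilibrium: 36 − 6.625q = 23.15 + 6.25q → q* = 0.9981, p* = 29.3879.
With the tax, the buyer price exceeds the seller price by 7.9: (36 − 6.625q) − (23.15 + 6.25q) = 7.9 → q' = 0.3845.
Δq = 0.9981 − 0.3845 = 0.6136; the wedge equals the tax, 7.9.
The triangle = ½ × 0.6136 × 7.9 = $2.42.

$2.42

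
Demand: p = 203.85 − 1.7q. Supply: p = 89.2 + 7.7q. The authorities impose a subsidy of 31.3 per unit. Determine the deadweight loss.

52.11

Competitive equilibrium: 203.85 − 1.7q = 89.2 + 7.7q → q* = 12.1968, p* = 183.1154.
The subsidy lowers effective supply by 31.3: p = 57.9 + 7.7q.
New quantity: 203.85 − 1.7q = 57.9 + 7.7q → q' = 15.5266.
Overproduction Δq = 15.5266 − 12.1968 = 3.3298; wedge = subsidy = 31.3.
DWL = ½ × 3.3298 × 31.3 = 52.11.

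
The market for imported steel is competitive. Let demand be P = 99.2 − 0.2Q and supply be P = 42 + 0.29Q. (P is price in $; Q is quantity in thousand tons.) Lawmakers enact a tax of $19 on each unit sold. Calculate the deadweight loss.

$368.37 thousand

Competitive equilibrium: 99.2 − 0.2Q = 42 + 0.29Q → Q* = 116.7347, P* = 75.8531.
With the tax, the buyer price exceeds the seller price by 19: (99.2 − 0.2Q) − (42 + 0.29Q) = 19 → Q' = 77.9592.
ΔQ = 116.7347 − 77.9592 = 38.7755; the wedge equals the tax, 19.
The triangle = ½ × 38.7755 × 19 = $368.37 thousand.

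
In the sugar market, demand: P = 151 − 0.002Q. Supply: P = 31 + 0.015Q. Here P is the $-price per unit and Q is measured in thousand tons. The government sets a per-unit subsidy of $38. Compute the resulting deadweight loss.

Competitive equilibrium: 151 − 0.002Q = 31 + 0.015Q → Q* = 7058.8235, P* = 136.8824.
The subsidy lowers effective supply by 38: P = 0.015Q − 7.
New quantity: 151 − 0.002Q = 0.015Q − 7 → Q' = 9294.1176.
Overproduction ΔQ = 9294.1176 − 7058.8235 = 2235.2941; wedge = subsidy = 38.
Deadweight loss = ½ × 2235.2941 × 38 = $42470.59 thousand.

$42470.59 thousand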